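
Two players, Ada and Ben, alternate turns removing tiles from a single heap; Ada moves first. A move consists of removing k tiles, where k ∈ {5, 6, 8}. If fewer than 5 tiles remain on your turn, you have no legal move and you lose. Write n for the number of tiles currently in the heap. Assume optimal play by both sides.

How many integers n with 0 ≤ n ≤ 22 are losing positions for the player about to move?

10

Use the standard recursion: the mover loses at a terminal position; elsewhere, the mover wins exactly when some move hands the opponent an L position.
n=0: no move → L
n=1: no move → L
n=2: no move → L
n=3: no move → L
n=4: no move → L
n=5: can move to 0, which is L ⇒ W
n=6: can move to 1, which is L ⇒ W
n=7: can move to 2, which is L ⇒ W
n=8: can move to 3, which is L ⇒ W
n=9: can move to 4, which is L ⇒ W
n=10: can move to 4, which is L ⇒ W
n=11: can move to 3, which is L ⇒ W
n=12: can move to 4, which is L ⇒ W
n=13: moves to 8(W), 7(W), 5(W); every one is W ⇒ L
n=14: moves to 9(W), 8(W), 6(W); every one is W ⇒ L
n=15: moves to 10(W), 9(W), 7(W); every one is W ⇒ L
n=16: moves to 11(W), 10(W), 8(W); every one is W ⇒ L
n=17: moves to 12(W), 11(W), 9(W); every one is W ⇒ L
n=18: can move to 13, which is L ⇒ W
n=19: can move to 14, which is L ⇒ W
n=20: can move to 15, which is L ⇒ W
n=21: can move to 16, which is L ⇒ W
n=22: can move to 17, which is L ⇒ W
L entries with 0 ≤ n ≤ 22: n = 0, 1, 2, 3, 4, 13, 14, 15, 16, 17; that makes 10.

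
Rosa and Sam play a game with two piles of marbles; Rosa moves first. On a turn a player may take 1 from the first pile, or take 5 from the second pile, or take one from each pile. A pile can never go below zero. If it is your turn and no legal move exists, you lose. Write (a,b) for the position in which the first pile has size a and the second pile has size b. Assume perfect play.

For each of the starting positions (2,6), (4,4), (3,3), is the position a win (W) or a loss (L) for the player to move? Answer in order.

(2,6): W, (4,4): L, (3,3): W

Positions with no move are L. A position that does have a move is losing for the player to move precisely when every available move leads to a winning position for the opponent. Fill in the labels:
No move ever increases a pile, so every position that can arise here has a ≤ 4 and b ≤ 6; it is enough to label the cells with 0 ≤ a ≤ 4 and 0 ≤ b ≤ 6.
Every move lowers a or b (never raises either), so fill the grid row by row in increasing a, and left to right within a row: each cell's successors are then already labelled.
      b=0  b=1  b=2  b=3  b=4  b=5  b=6
a=0:    L    L    L    L    L    W    W
a=1:    W    W    W    W    W    W    L
a=2:    L    L    L    L    L    W    W
a=3:    W    W    W    W    W    W    L
a=4:    L    L    L    L    L    W    W
Cells with no legal move (terminal, hence L): (0,0), (0,1), (0,2), (0,3), (0,4).
The remaining L cells, each justified by listing all of its moves:
(1,6): moves to (0,6)(W), (1,1)(W), (0,5)(W); every one is W ⇒ L
(2,0): the only move is to (1,0)(W), a W ⇒ L
(2,1): moves to (1,1)(W), (1,0)(W); every one is W ⇒ L
(2,2): moves to (1,2)(W), (1,1)(W); every one is W ⇒ L
(2,3): moves to (1,3)(W), (1,2)(W); every one is W ⇒ L
(2,4): moves to (1,4)(W), (1,3)(W); every one is W ⇒ L
(3,6): moves to (2,6)(W), (3,1)(W), (2,5)(W); every one is W ⇒ L
(4,0): the only move is to (3,0)(W), a W ⇒ L
(4,1): moves to (3,1)(W), (3,0)(W); every one is W ⇒ L
(4,2): moves to (3,2)(W), (3,1)(W); every one is W ⇒ L
(4,3): moves to (3,3)(W), (3,2)(W); every one is W ⇒ L
(4,4): moves to (3,4)(W), (3,3)(W); every one is W ⇒ L
Every other cell has at least one move into one of the L cells above, so it is W.
(2,6): the move to (1,6) reaches an L cell, so W
(4,4): one of the L cells justified above, so L
(3,3): the move to (2,3) reaches an L cell, so W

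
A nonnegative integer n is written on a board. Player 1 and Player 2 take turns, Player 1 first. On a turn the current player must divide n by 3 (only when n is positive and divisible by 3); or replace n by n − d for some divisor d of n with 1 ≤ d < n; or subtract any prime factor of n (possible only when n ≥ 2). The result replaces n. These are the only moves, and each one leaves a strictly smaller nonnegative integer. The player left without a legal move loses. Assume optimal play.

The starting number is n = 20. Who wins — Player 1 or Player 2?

Compute win/loss labels from the base case upward. A position with no move is L. Any other position is W if it can reach an L in one move, else L.
n=0: no move → L
n=1: no move → L
n=2: W (go to 0, an L position)
n=3: W (go to 0, an L position)
n=4: L (options 2(W), 3(W) are all W)
n=5: W (go to 0, an L position)
n=6: W (go to 4, an L position)
n=7: W (go to 0, an L position)
n=8: W (go to 4, an L position)
n=9: L (options 3(W), 6(W), 8(W) are all W)
n=10: W (go to 9, an L position)
n=11: W (go to 0, an L position)
n=12: W (go to 4, an L position)
n=13: W (go to 0, an L position)
n=14: L (options 7(W), 12(W), 13(W) are all W)
n=15: W (go to 14, an L position)
n=16: W (go to 14, an L position)
n=17: W (go to 0, an L position)
n=18: W (go to 9, an L position)
n=19: W (go to 0, an L position)
n=20: L (options 10(W), 15(W), 16(W), 18(W), 19(W) are all W)
Every move from 20 reaches a W position, so the mover loses.

Player 2 wins.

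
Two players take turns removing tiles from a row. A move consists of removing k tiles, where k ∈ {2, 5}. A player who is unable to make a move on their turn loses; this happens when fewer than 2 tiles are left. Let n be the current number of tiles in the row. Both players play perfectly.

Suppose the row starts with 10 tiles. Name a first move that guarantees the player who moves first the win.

Remove 2, leaving 8.

Build the W/L table. Terminal = L. A non-terminal position is W if it has a move to some L; otherwise it is L.
n=0: no move → L
n=1: no move → L
n=2: can move to 0, which is L ⇒ W
n=3: can move to 1, which is L ⇒ W
n=4: the only move is to 2(W), a W ⇒ L
n=5: can move to 0, which is L ⇒ W
n=6: can move to 4, which is L ⇒ W
n=7: moves to 5(W), 2(W); every one is W ⇒ L
n=8: moves to 6(W), 3(W); every one is W ⇒ L
n=9: can move to 7, which is L ⇒ W
n=10: can move to 8, which is L ⇒ W
From 10, the L positions reachable in one move are: 8.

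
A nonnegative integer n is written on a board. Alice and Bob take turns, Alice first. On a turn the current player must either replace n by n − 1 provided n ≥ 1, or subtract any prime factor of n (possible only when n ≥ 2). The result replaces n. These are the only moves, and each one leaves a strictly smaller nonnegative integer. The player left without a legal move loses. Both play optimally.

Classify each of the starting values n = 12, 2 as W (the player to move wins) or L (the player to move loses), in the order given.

Classify positions by backward induction: terminal positions (no move available) are L. From any other position, the mover wins iff some move reaches an L.
n=0: no move → L
n=1: →0(L), so W
n=2: →0(L), so W
n=3: →0(L), so W
n=4: →2(W), 3(W) — all W, so L
n=5: →0(L), so W
n=6: →4(L), so W
n=7: →0(L), so W
n=8: →6(W), 7(W) — all W, so L
n=9: →8(L), so W
n=10: →8(L), so W
n=11: →0(L), so W
n=12: →9(W), 10(W), 11(W) — all W, so L

12: L, 2: W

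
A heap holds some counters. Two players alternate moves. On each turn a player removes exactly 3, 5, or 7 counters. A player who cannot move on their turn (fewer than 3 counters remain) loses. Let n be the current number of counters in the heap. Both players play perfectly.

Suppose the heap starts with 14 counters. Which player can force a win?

The first player wins.

Work bottom-up. With no move the player to move loses. Otherwise the position is W if at least one move leads to an L position for the opponent, and L if every move leads to a W.
n=0: no move → L
n=1: no move → L
n=2: no move → L
n=3: reaches L-position 0 → W
n=4: reaches L-position 1 → W
n=5: reaches L-position 2 → W
n=6: reaches L-position 1 → W
n=7: reaches L-position 2 → W
n=8: reaches L-position 1 → W
n=9: reaches L-position 2 → W
n=10: only reaches 7(W), 5(W), 3(W), all W → L
n=11: only reaches 8(W), 6(W), 4(W), all W → L
n=12: only reaches 9(W), 7(W), 5(W), all W → L
n=13: reaches L-position 10 → W
n=14: reaches L-position 11 → W
The starting position 14 is W: the player to move should remove 3, leaving 11, handing over an L position.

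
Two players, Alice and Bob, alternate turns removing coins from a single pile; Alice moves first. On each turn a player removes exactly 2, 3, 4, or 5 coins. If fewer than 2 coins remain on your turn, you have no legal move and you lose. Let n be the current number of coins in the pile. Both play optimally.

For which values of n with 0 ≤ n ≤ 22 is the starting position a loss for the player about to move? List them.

Label each position W (a win for the player to move) or L (a loss). A position with no legal move is L; any other position is W exactly when some move reaches an L, and L when every move reaches a W.
n=0: no move → L
n=1: no move → L
n=2: →0(L), so W
n=3: →1(L), so W
n=4: →1(L), so W
n=5: →1(L), so W
n=6: →1(L), so W
n=7: →5(W), 4(W), 3(W), 2(W) — all W, so L
n=8: →6(W), 5(W), 4(W), 3(W) — all W, so L
n=9: →7(L), so W
n=10: →8(L), so W
n=11: →8(L), so W
n=12: →8(L), so W
n=13: →8(L), so W
n=14: →12(W), 11(W), 10(W), 9(W) — all W, so L
n=15: →13(W), 12(W), 11(W), 10(W) — all W, so L
n=16: →14(L), so W
n=17: →15(L), so W
n=18: →15(L), so W
n=19: →15(L), so W
n=20: →15(L), so W
n=21: →19(W), 18(W), 17(W), 16(W) — all W, so L
n=22: →20(W), 19(W), 18(W), 17(W) — all W, so L
Reading off the rows marked L gives the requested list; there are 8 such values of n.

0, 1, 7, 8, 14, 15, 21, 22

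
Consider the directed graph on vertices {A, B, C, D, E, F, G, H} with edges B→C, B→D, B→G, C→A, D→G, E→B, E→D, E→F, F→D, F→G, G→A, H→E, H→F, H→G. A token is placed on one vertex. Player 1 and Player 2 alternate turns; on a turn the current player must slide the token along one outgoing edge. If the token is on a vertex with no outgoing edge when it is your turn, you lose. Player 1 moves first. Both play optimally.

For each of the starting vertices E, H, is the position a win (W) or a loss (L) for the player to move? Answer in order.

E: W, H: L

Build the W/L table. Terminal = L. A non-terminal position is W if it has a move to some L; otherwise it is L.
Every edge goes from a vertex to one that appears earlier in the order A, G, D, C, F, B, E, H, so processing vertices in that order labels each vertex after all of its successors.
A: no outgoing edge → L
G: W (go to A, an L position)
D: L (sole option G(W) is W)
C: W (go to A, an L position)
F: W (go to D, an L position)
B: W (go to D, an L position)
E: W (go to D, an L position)
H: L (options E(W), F(W), G(W) are all W)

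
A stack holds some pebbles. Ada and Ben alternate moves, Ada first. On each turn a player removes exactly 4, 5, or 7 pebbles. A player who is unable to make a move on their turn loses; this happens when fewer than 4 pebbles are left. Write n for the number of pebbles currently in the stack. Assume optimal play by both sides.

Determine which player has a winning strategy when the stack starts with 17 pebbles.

Label each position W (a win for the player to move) or L (a loss). A position with no legal move is L; any other position is W exactly when some move reaches an L, and L when every move reaches a W.
n=0: no move → L
n=1: no move → L
n=2: no move → L
n=3: no move → L
n=4: →0(L), so W
n=5: →1(L), so W
n=6: →2(L), so W
n=7: →3(L), so W
n=8: →3(L), so W
n=9: →2(L), so W
n=10: →3(L), so W
n=11: →7(W), 6(W), 4(W) — all W, so L
n=12: →8(W), 7(W), 5(W) — all W, so L
n=13: →9(W), 8(W), 6(W) — all W, so L
n=14: →10(W), 9(W), 7(W) — all W, so L
n=15: →11(L), so W
n=16: →12(L), so W
n=17: →13(L), so W
From 17 Ada can remove 4, leaving 13, reaching an L position.

Ada wins.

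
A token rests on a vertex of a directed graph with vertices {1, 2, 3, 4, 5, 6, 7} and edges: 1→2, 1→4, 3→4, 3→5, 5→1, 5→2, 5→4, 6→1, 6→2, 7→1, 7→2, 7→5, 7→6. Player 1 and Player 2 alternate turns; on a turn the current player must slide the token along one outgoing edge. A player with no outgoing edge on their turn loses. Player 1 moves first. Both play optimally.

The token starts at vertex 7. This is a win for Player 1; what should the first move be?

Positions with no move are L. A position that does have a move is losing for the player to move precisely when every available move leads to a winning position for the opponent. Fill in the labels:
Every edge goes from a vertex to one that appears earlier in the order 2, 4, 1, 5, 6, 7, 3, so processing vertices in that order labels each vertex after all of its successors.
2: no outgoing edge → L
4: no outgoing edge → L
1: can move to 4, which is L ⇒ W
5: can move to 4, which is L ⇒ W
6: can move to 2, which is L ⇒ W
7: can move to 2, which is L ⇒ W
3: can move to 4, which is L ⇒ W
From 7, the L positions reachable in one move are: 2.

Move to 2.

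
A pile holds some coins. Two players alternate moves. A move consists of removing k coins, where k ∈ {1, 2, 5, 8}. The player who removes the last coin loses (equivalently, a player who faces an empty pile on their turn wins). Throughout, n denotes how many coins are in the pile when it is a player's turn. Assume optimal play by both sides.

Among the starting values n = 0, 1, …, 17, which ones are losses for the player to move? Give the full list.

1, 4, 7, 10, 13, 16

Label each position W (a win for the player to move) or L (a loss). A position with no legal move is W; any other position is W exactly when some move reaches an L, and L when every move reaches a W.
n=0: no move; the opponent has just taken the last coin and therefore loses → W
n=1: L (sole option 0(W) is W)
n=2: W (go to 1, an L position)
n=3: W (go to 1, an L position)
n=4: L (options 3(W), 2(W) are all W)
n=5: W (go to 4, an L position)
n=6: W (go to 4, an L position)
n=7: L (options 6(W), 5(W), 2(W) are all W)
n=8: W (go to 7, an L position)
n=9: W (go to 7, an L position)
n=10: L (options 9(W), 8(W), 5(W), 2(W) are all W)
n=11: W (go to 10, an L position)
n=12: W (go to 10, an L position)
n=13: L (options 12(W), 11(W), 8(W), 5(W) are all W)
n=14: W (go to 13, an L position)
n=15: W (go to 13, an L position)
n=16: L (options 15(W), 14(W), 11(W), 8(W) are all W)
n=17: W (go to 16, an L position)
The losing starting values of n are exactly the entries labelled L in this table (6 of them).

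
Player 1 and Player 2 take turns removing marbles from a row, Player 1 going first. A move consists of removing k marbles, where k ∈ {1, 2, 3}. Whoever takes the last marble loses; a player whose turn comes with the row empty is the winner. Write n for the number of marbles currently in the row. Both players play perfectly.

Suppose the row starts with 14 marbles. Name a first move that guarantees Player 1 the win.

Remove 1, leaving 13.

Work bottom-up. With no move the player to move wins. Otherwise the position is W if at least one move leads to an L position for the opponent, and L if every move leads to a W.
n=0: no move; the opponent has just taken the last marble and therefore loses → W
n=1: only reaches 0(W), which is W → L
n=2: reaches L-position 1 → W
n=3: reaches L-position 1 → W
n=4: reaches L-position 1 → W
n=5: only reaches 4(W), 3(W), 2(W), all W → L
n=6: reaches L-position 5 → W
n=7: reaches L-position 5 → W
n=8: reaches L-position 5 → W
n=9: only reaches 8(W), 7(W), 6(W), all W → L
n=10: reaches L-position 9 → W
n=11: reaches L-position 9 → W
n=12: reaches L-position 9 → W
n=13: only reaches 12(W), 11(W), 10(W), all W → L
n=14: reaches L-position 13 → W
From 14, the L positions reachable in one move are: 13.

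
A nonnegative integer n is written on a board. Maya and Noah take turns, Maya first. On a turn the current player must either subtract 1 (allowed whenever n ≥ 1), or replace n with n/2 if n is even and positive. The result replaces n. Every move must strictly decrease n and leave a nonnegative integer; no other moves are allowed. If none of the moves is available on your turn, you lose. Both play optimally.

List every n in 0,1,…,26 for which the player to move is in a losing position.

Classify positions by backward induction: terminal positions (no move available) are L. From any other position, the mover wins iff some move reaches an L.
n=0: no move → L
n=1: W (go to 0, an L position)
n=2: L (sole option 1(W) is W)
n=3: W (go to 2, an L position)
n=4: W (go to 2, an L position)
n=5: L (sole option 4(W) is W)
n=6: W (go to 5, an L position)
n=7: L (sole option 6(W) is W)
n=8: W (go to 7, an L position)
n=9: L (sole option 8(W) is W)
n=10: W (go to 5, an L position)
n=11: L (sole option 10(W) is W)
n=12: W (go to 11, an L position)
n=13: L (sole option 12(W) is W)
n=14: W (go to 7, an L position)
n=15: L (sole option 14(W) is W)
n=16: W (go to 15, an L position)
n=17: L (sole option 16(W) is W)
n=18: W (go to 9, an L position)
n=19: L (sole option 18(W) is W)
n=20: W (go to 19, an L position)
n=21: L (sole option 20(W) is W)
n=22: W (go to 11, an L position)
n=23: L (sole option 22(W) is W)
n=24: W (go to 23, an L position)
n=25: L (sole option 24(W) is W)
n=26: W (go to 13, an L position)
Reading off the rows marked L gives the requested list; there are 13 such values of n.

0, 2, 5, 7, 9, 11, 13, 15, 17, 19, 21, 23, 25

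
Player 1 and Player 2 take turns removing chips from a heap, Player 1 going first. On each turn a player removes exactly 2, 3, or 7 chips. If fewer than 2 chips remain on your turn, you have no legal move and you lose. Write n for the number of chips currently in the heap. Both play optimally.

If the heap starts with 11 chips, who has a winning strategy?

Positions with no move are L. A position that does have a move is losing for the player to move precisely when every available move leads to a winning position for the opponent. Fill in the labels:
n=0: no move → L
n=1: no move → L
n=2: →0(L), so W
n=3: →1(L), so W
n=4: →1(L), so W
n=5: →3(W), 2(W) — all W, so L
n=6: →4(W), 3(W) — all W, so L
n=7: →5(L), so W
n=8: →6(L), so W
n=9: →6(L), so W
n=10: →8(W), 7(W), 3(W) — all W, so L
n=11: →9(W), 8(W), 4(W) — all W, so L
Every move from 11 reaches a W position, so the mover loses.

Player 2 wins.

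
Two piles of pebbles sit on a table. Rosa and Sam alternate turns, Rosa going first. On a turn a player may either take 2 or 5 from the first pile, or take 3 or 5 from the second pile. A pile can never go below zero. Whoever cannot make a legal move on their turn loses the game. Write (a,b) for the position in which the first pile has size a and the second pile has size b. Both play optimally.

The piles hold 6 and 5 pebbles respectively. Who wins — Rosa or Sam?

Positions with no move are L. A position that does have a move is losing for the player to move precisely when every available move leads to a winning position for the opponent. Fill in the labels:
No move ever increases a pile, so every position that can arise here has a ≤ 6 and b ≤ 5; it is enough to label the cells with 0 ≤ a ≤ 6 and 0 ≤ b ≤ 5.
Every move lowers a or b (never raises either), so fill the grid row by row in increasing a, and left to right within a row: each cell's successors are then already labelled.
      b=0  b=1  b=2  b=3  b=4  b=5
a=0:    L    L    L    W    W    W
a=1:    L    L    L    W    W    W
a=2:    W    W    W    L    L    L
a=3:    W    W    W    L    L    L
a=4:    L    L    L    W    W    W
a=5:    W    W    W    W    W    W
a=6:    W    W    W    L    L    L
Cells with no legal move (terminal, hence L): (0,0), (0,1), (0,2), (1,0), (1,1), (1,2).
The remaining L cells, each justified by listing all of its moves:
(2,3): →(0,3)(W), (2,0)(W) — all W, so L
(2,4): →(0,4)(W), (2,1)(W) — all W, so L
(2,5): →(0,5)(W), (2,2)(W), (2,0)(W) — all W, so L
(3,3): →(1,3)(W), (3,0)(W) — all W, so L
(3,4): →(1,4)(W), (3,1)(W) — all W, so L
(3,5): →(1,5)(W), (3,2)(W), (3,0)(W) — all W, so L
(4,0): →(2,0)(W) only, which is W, so L
(4,1): →(2,1)(W) only, which is W, so L
(4,2): →(2,2)(W) only, which is W, so L
(6,3): →(4,3)(W), (1,3)(W), (6,0)(W) — all W, so L
(6,4): →(4,4)(W), (1,4)(W), (6,1)(W) — all W, so L
(6,5): →(4,5)(W), (1,5)(W), (6,2)(W), (6,0)(W) — all W, so L
Every other cell has at least one move into one of the L cells above, so it is W.
The starting position (6,5) is L: whatever Rosa does, the opponent receives a W position.

Sam wins.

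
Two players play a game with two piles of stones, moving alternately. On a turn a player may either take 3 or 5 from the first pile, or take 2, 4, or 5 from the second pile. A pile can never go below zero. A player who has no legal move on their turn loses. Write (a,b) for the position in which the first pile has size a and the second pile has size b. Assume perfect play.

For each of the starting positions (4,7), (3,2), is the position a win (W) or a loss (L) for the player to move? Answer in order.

(4,7): W, (3,2): L

Label each position W (a win for the player to move) or L (a loss). A position with no legal move is L; any other position is W exactly when some move reaches an L, and L when every move reaches a W.
No move ever increases a pile, so every position that can arise here has a ≤ 4 and b ≤ 7; it is enough to label the cells with 0 ≤ a ≤ 4 and 0 ≤ b ≤ 7.
Every move lowers a or b (never raises either), so fill the grid row by row in increasing a, and left to right within a row: each cell's successors are then already labelled.
      b=0  b=1  b=2  b=3  b=4  b=5  b=6  b=7
a=0:    L    L    W    W    W    W    W    L
a=1:    L    L    W    W    W    W    W    L
a=2:    L    L    W    W    W    W    W    L
a=3:    W    W    L    L    W    W    W    W
a=4:    W    W    L    L    W    W    W    W
Cells with no legal move (terminal, hence L): (0,0), (0,1), (1,0), (1,1), (2,0), (2,1).
The remaining L cells, each justified by listing all of its moves:
(0,7): →(0,5)(W), (0,3)(W), (0,2)(W) — all W, so L
(1,7): →(1,5)(W), (1,3)(W), (1,2)(W) — all W, so L
(2,7): →(2,5)(W), (2,3)(W), (2,2)(W) — all W, so L
(3,2): →(0,2)(W), (3,0)(W) — all W, so L
(3,3): →(0,3)(W), (3,1)(W) — all W, so L
(4,2): →(1,2)(W), (4,0)(W) — all W, so L
(4,3): →(1,3)(W), (4,1)(W) — all W, so L
Every other cell has at least one move into one of the L cells above, so it is W.
(4,7): the move to (1,7) reaches an L cell, so W
(3,2): one of the L cells justified above, so L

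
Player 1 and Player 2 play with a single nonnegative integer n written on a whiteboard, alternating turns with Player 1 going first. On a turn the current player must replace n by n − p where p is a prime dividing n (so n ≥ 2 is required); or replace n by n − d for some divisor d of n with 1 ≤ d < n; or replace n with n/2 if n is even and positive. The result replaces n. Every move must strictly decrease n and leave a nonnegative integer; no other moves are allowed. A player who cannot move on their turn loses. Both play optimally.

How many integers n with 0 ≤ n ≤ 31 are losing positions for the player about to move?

7

Build the W/L table. Terminal = L. A non-terminal position is W if it has a move to some L; otherwise it is L.
n=0: no move → L
n=1: no move → L
n=2: reaches L-position 0 → W
n=3: reaches L-position 0 → W
n=4: only reaches 2(W), 3(W), all W → L
n=5: reaches L-position 0 → W
n=6: reaches L-position 4 → W
n=7: reaches L-position 0 → W
n=8: reaches L-position 4 → W
n=9: only reaches 6(W), 8(W), all W → L
n=10: reaches L-position 9 → W
n=11: reaches L-position 0 → W
n=12: reaches L-position 9 → W
n=13: reaches L-position 0 → W
n=14: only reaches 7(W), 12(W), 13(W), all W → L
n=15: reaches L-position 14 → W
n=16: reaches L-position 14 → W
n=17: reaches L-position 0 → W
n=18: reaches L-position 9 → W
n=19: reaches L-position 0 → W
n=20: only reaches 10(W), 15(W), 16(W), 18(W), 19(W), all W → L
n=21: reaches L-position 14 → W
n=22: reaches L-position 20 → W
n=23: reaches L-position 0 → W
n=24: reaches L-position 20 → W
n=25: reaches L-position 20 → W
n=26: only reaches 13(W), 24(W), 25(W), all W → L
n=27: reaches L-position 26 → W
n=28: reaches L-position 14 → W
n=29: reaches L-position 0 → W
n=30: reaches L-position 20 → W
n=31: reaches L-position 0 → W
L entries with 0 ≤ n ≤ 31: n = 0, 1, 4, 9, 14, 20, 26; that makes 7.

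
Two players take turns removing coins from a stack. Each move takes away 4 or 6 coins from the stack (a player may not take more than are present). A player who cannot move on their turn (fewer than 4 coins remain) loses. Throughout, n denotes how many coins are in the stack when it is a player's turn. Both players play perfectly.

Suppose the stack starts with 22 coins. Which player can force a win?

The second player wins.

Build the W/L table. Terminal = L. A non-terminal position is W if it has a move to some L; otherwise it is L.
n=0: no move → L
n=1: no move → L
n=2: no move → L
n=3: no move → L
n=4: can move to 0, which is L ⇒ W
n=5: can move to 1, which is L ⇒ W
n=6: can move to 2, which is L ⇒ W
n=7: can move to 3, which is L ⇒ W
n=8: can move to 2, which is L ⇒ W
n=9: can move to 3, which is L ⇒ W
n=10: moves to 6(W), 4(W); every one is W ⇒ L
n=11: moves to 7(W), 5(W); every one is W ⇒ L
n=12: moves to 8(W), 6(W); every one is W ⇒ L
n=13: moves to 9(W), 7(W); every one is W ⇒ L
n=14: can move to 10, which is L ⇒ W
n=15: can move to 11, which is L ⇒ W
n=16: can move to 12, which is L ⇒ W
n=17: can move to 13, which is L ⇒ W
n=18: can move to 12, which is L ⇒ W
n=19: can move to 13, which is L ⇒ W
n=20: moves to 16(W), 14(W); every one is W ⇒ L
n=21: moves to 17(W), 15(W); every one is W ⇒ L
n=22: moves to 18(W), 16(W); every one is W ⇒ L
Every move from 22 reaches a W position, so the mover loses.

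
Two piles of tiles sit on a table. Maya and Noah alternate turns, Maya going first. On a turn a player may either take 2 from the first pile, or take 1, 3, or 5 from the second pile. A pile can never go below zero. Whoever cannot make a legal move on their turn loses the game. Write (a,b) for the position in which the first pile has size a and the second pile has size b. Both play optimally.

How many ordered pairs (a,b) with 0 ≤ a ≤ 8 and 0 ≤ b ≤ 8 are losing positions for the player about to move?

Work bottom-up. With no move the player to move loses. Otherwise the position is W if at least one move leads to an L position for the opponent, and L if every move leads to a W.
Every move lowers a or b (never raises either), so fill the grid row by row in increasing a, and left to right within a row: each cell's successors are then already labelled.
      b=0  b=1  b=2  b=3  b=4  b=5  b=6  b=7  b=8
a=0:    L    W    L    W    L    W    L    W    L
a=1:    L    W    L    W    L    W    L    W    L
a=2:    W    L    W    L    W    L    W    L    W
a=3:    W    L    W    L    W    L    W    L    W
a=4:    L    W    L    W    L    W    L    W    L
a=5:    L    W    L    W    L    W    L    W    L
a=6:    W    L    W    L    W    L    W    L    W
a=7:    W    L    W    L    W    L    W    L    W
a=8:    L    W    L    W    L    W    L    W    L
Cells with no legal move (terminal, hence L): (0,0), (1,0).
The remaining L cells, each justified by listing all of its moves:
(0,2): L (sole option (0,1)(W) is W)
(0,4): L (options (0,3)(W), (0,1)(W) are all W)
(0,6): L (options (0,5)(W), (0,3)(W), (0,1)(W) are all W)
(0,8): L (options (0,7)(W), (0,5)(W), (0,3)(W) are all W)
(1,2): L (sole option (1,1)(W) is W)
(1,4): L (options (1,3)(W), (1,1)(W) are all W)
(1,6): L (options (1,5)(W), (1,3)(W), (1,1)(W) are all W)
(1,8): L (options (1,7)(W), (1,5)(W), (1,3)(W) are all W)
(2,1): L (options (0,1)(W), (2,0)(W) are all W)
(2,3): L (options (0,3)(W), (2,2)(W), (2,0)(W) are all W)
(2,5): L (options (0,5)(W), (2,4)(W), (2,2)(W), (2,0)(W) are all W)
(2,7): L (options (0,7)(W), (2,6)(W), (2,4)(W), (2,2)(W) are all W)
(3,1): L (options (1,1)(W), (3,0)(W) are all W)
(3,3): L (options (1,3)(W), (3,2)(W), (3,0)(W) are all W)
(3,5): L (options (1,5)(W), (3,4)(W), (3,2)(W), (3,0)(W) are all W)
(3,7): L (options (1,7)(W), (3,6)(W), (3,4)(W), (3,2)(W) are all W)
(4,0): L (sole option (2,0)(W) is W)
(4,2): L (options (2,2)(W), (4,1)(W) are all W)
(4,4): L (options (2,4)(W), (4,3)(W), (4,1)(W) are all W)
(4,6): L (options (2,6)(W), (4,5)(W), (4,3)(W), (4,1)(W) are all W)
(4,8): L (options (2,8)(W), (4,7)(W), (4,5)(W), (4,3)(W) are all W)
(5,0): L (sole option (3,0)(W) is W)
(5,2): L (options (3,2)(W), (5,1)(W) are all W)
(5,4): L (options (3,4)(W), (5,3)(W), (5,1)(W) are all W)
(5,6): L (options (3,6)(W), (5,5)(W), (5,3)(W), (5,1)(W) are all W)
(5,8): L (options (3,8)(W), (5,7)(W), (5,5)(W), (5,3)(W) are all W)
(6,1): L (options (4,1)(W), (6,0)(W) are all W)
(6,3): L (options (4,3)(W), (6,2)(W), (6,0)(W) are all W)
(6,5): L (options (4,5)(W), (6,4)(W), (6,2)(W), (6,0)(W) are all W)
(6,7): L (options (4,7)(W), (6,6)(W), (6,4)(W), (6,2)(W) are all W)
(7,1): L (options (5,1)(W), (7,0)(W) are all W)
(7,3): L (options (5,3)(W), (7,2)(W), (7,0)(W) are all W)
(7,5): L (options (5,5)(W), (7,4)(W), (7,2)(W), (7,0)(W) are all W)
(7,7): L (options (5,7)(W), (7,6)(W), (7,4)(W), (7,2)(W) are all W)
(8,0): L (sole option (6,0)(W) is W)
(8,2): L (options (6,2)(W), (8,1)(W) are all W)
(8,4): L (options (6,4)(W), (8,3)(W), (8,1)(W) are all W)
(8,6): L (options (6,6)(W), (8,5)(W), (8,3)(W), (8,1)(W) are all W)
(8,8): L (options (6,8)(W), (8,7)(W), (8,5)(W), (8,3)(W) are all W)
Every other cell has at least one move into one of the L cells above, so it is W.
L cells per row: a=0: 5, a=1: 5, a=2: 4, a=3: 4, a=4: 5, a=5: 5, a=6: 4, a=7: 4, a=8: 5; total 41.

41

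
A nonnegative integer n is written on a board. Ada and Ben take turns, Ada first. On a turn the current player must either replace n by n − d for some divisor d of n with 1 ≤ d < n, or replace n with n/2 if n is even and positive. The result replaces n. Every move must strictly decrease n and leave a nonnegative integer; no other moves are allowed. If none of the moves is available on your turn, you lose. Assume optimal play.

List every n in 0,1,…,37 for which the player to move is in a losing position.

Compute win/loss labels from the base case upward. A position with no move is L. Any other position is W if it can reach an L in one move, else L.
n=0: no move → L
n=1: no move → L
n=2: W (go to 1, an L position)
n=3: L (sole option 2(W) is W)
n=4: W (go to 3, an L position)
n=5: L (sole option 4(W) is W)
n=6: W (go to 3, an L position)
n=7: L (sole option 6(W) is W)
n=8: W (go to 7, an L position)
n=9: L (options 6(W), 8(W) are all W)
n=10: W (go to 5, an L position)
n=11: L (sole option 10(W) is W)
n=12: W (go to 9, an L position)
n=13: L (sole option 12(W) is W)
n=14: W (go to 7, an L position)
n=15: L (options 10(W), 12(W), 14(W) are all W)
n=16: W (go to 15, an L position)
n=17: L (sole option 16(W) is W)
n=18: W (go to 9, an L position)
n=19: L (sole option 18(W) is W)
n=20: W (go to 15, an L position)
n=21: L (options 14(W), 18(W), 20(W) are all W)
n=22: W (go to 11, an L position)
n=23: L (sole option 22(W) is W)
n=24: W (go to 21, an L position)
n=25: L (options 20(W), 24(W) are all W)
n=26: W (go to 13, an L position)
n=27: L (options 18(W), 24(W), 26(W) are all W)
n=28: W (go to 21, an L position)
n=29: L (sole option 28(W) is W)
n=30: W (go to 15, an L position)
n=31: L (sole option 30(W) is W)
n=32: W (go to 31, an L position)
n=33: L (options 22(W), 30(W), 32(W) are all W)
n=34: W (go to 17, an L position)
n=35: L (options 28(W), 30(W), 34(W) are all W)
n=36: W (go to 27, an L position)
n=37: L (sole option 36(W) is W)
Reading off the rows marked L gives the requested list; there are 20 such values of n.

0, 1, 3, 5, 7, 9, 11, 13, 15, 17, 19, 21, 23, 25, 27, 29, 31, 33, 35, 37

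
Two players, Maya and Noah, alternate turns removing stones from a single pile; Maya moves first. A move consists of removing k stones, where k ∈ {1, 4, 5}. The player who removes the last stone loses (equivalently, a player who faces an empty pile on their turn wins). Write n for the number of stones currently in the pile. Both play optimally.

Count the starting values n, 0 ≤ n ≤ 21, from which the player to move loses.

Classify positions by backward induction: terminal positions (no move available) are W. From any other position, the mover wins iff some move reaches an L.
n=0: no move; the opponent has just taken the last stone and therefore loses → W
n=1: only reaches 0(W), which is W → L
n=2: reaches L-position 1 → W
n=3: only reaches 2(W), which is W → L
n=4: reaches L-position 3 → W
n=5: reaches L-position 1 → W
n=6: reaches L-position 1 → W
n=7: reaches L-position 3 → W
n=8: reaches L-position 3 → W
n=9: only reaches 8(W), 5(W), 4(W), all W → L
n=10: reaches L-position 9 → W
n=11: only reaches 10(W), 7(W), 6(W), all W → L
n=12: reaches L-position 11 → W
n=13: reaches L-position 9 → W
n=14: reaches L-position 9 → W
n=15: reaches L-position 11 → W
n=16: reaches L-position 11 → W
n=17: only reaches 16(W), 13(W), 12(W), all W → L
n=18: reaches L-position 17 → W
n=19: only reaches 18(W), 15(W), 14(W), all W → L
n=20: reaches L-position 19 → W
n=21: reaches L-position 17 → W
L entries with 0 ≤ n ≤ 21: n = 1, 3, 9, 11, 17, 19; that makes 6.

6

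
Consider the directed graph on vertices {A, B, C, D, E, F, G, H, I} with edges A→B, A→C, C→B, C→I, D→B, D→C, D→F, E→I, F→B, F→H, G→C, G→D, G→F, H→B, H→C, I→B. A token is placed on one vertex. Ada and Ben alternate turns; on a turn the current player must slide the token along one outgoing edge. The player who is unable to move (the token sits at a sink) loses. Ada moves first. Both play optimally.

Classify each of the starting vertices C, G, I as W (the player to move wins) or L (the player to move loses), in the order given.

Compute win/loss labels from the base case upward. A position with no move is L. Any other position is W if it can reach an L in one move, else L.
Every edge goes from a vertex to one that appears earlier in the order B, I, C, H, F, D, A, G, E, so processing vertices in that order labels each vertex after all of its successors.
B: no outgoing edge → L
I: can move to B, which is L ⇒ W
C: can move to B, which is L ⇒ W
H: can move to B, which is L ⇒ W
F: can move to B, which is L ⇒ W
D: can move to B, which is L ⇒ W
A: can move to B, which is L ⇒ W
G: moves to D(W), F(W), C(W); every one is W ⇒ L
E: the only move is to I(W), a W ⇒ L

C: W, G: L, I: W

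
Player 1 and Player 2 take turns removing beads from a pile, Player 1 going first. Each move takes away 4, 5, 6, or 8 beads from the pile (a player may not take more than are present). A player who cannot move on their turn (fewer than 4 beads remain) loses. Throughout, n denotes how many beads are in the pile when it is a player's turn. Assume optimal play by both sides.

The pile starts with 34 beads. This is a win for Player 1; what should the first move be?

Use the standard recursion: the mover loses at a terminal position; elsewhere, the mover wins exactly when some move hands the opponent an L position.
n=0: no move → L
n=1: no move → L
n=2: no move → L
n=3: no move → L
n=4: →0(L), so W
n=5: →1(L), so W
n=6: →2(L), so W
n=7: →3(L), so W
n=8: →3(L), so W
n=9: →3(L), so W
n=10: →2(L), so W
n=11: →3(L), so W
n=12: →8(W), 7(W), 6(W), 4(W) — all W, so L
n=13: →9(W), 8(W), 7(W), 5(W) — all W, so L
n=14: →10(W), 9(W), 8(W), 6(W) — all W, so L
n=15: →11(W), 10(W), 9(W), 7(W) — all W, so L
n=16: →12(L), so W
n=17: →13(L), so W
n=18: →14(L), so W
n=19: →15(L), so W
n=20: →15(L), so W
n=21: →15(L), so W
n=22: →14(L), so W
n=23: →15(L), so W
n=24: →20(W), 19(W), 18(W), 16(W) — all W, so L
n=25: →21(W), 20(W), 19(W), 17(W) — all W, so L
n=26: →22(W), 21(W), 20(W), 18(W) — all W, so L
n=27: →23(W), 22(W), 21(W), 19(W) — all W, so L
n=28: →24(L), so W
n=29: →25(L), so W
n=30: →26(L), so W
n=31: →27(L), so W
n=32: →27(L), so W
n=33: →27(L), so W
n=34: →26(L), so W
From 34, the L positions reachable in one move are: 26.

Remove 8, leaving 26.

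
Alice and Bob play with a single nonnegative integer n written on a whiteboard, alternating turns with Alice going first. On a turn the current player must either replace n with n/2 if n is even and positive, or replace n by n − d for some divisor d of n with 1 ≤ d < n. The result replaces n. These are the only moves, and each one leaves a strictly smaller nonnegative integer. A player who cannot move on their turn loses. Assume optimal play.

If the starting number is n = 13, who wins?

Bob wins.

Build the W/L table. Terminal = L. A non-terminal position is W if it has a move to some L; otherwise it is L.
n=0: no move → L
n=1: no move → L
n=2: can move to 1, which is L ⇒ W
n=3: the only move is to 2(W), a W ⇒ L
n=4: can move to 3, which is L ⇒ W
n=5: the only move is to 4(W), a W ⇒ L
n=6: can move to 3, which is L ⇒ W
n=7: the only move is to 6(W), a W ⇒ L
n=8: can move to 7, which is L ⇒ W
n=9: moves to 6(W), 8(W); every one is W ⇒ L
n=10: can move to 5, which is L ⇒ W
n=11: the only move is to 10(W), a W ⇒ L
n=12: can move to 9, which is L ⇒ W
n=13: the only move is to 12(W), a W ⇒ L
Every move from 13 reaches a W position, so the mover loses.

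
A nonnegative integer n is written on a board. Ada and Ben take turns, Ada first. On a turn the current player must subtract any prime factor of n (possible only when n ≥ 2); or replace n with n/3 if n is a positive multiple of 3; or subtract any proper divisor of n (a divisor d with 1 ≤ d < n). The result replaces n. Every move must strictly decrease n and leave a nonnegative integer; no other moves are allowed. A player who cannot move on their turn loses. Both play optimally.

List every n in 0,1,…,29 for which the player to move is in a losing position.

Classify positions by backward induction: terminal positions (no move available) are L. From any other position, the mover wins iff some move reaches an L.
n=0: no move → L
n=1: no move → L
n=2: can move to 0, which is L ⇒ W
n=3: can move to 0, which is L ⇒ W
n=4: moves to 2(W), 3(W); every one is W ⇒ L
n=5: can move to 0, which is L ⇒ W
n=6: can move to 4, which is L ⇒ W
n=7: can move to 0, which is L ⇒ W
n=8: can move to 4, which is L ⇒ W
n=9: moves to 3(W), 6(W), 8(W); every one is W ⇒ L
n=10: can move to 9, which is L ⇒ W
n=11: can move to 0, which is L ⇒ W
n=12: can move to 4, which is L ⇒ W
n=13: can move to 0, which is L ⇒ W
n=14: moves to 7(W), 12(W), 13(W); every one is W ⇒ L
n=15: can move to 14, which is L ⇒ W
n=16: can move to 14, which is L ⇒ W
n=17: can move to 0, which is L ⇒ W
n=18: can move to 9, which is L ⇒ W
n=19: can move to 0, which is L ⇒ W
n=20: moves to 10(W), 15(W), 16(W), 18(W), 19(W); every one is W ⇒ L
n=21: can move to 14, which is L ⇒ W
n=22: can move to 20, which is L ⇒ W
n=23: can move to 0, which is L ⇒ W
n=24: can move to 20, which is L ⇒ W
n=25: can move to 20, which is L ⇒ W
n=26: moves to 13(W), 24(W), 25(W); every one is W ⇒ L
n=27: can move to 9, which is L ⇒ W
n=28: can move to 14, which is L ⇒ W
n=29: can move to 0, which is L ⇒ W
Reading off the rows marked L gives the requested list; there are 7 such values of n.

0, 1, 4, 9, 14, 20, 26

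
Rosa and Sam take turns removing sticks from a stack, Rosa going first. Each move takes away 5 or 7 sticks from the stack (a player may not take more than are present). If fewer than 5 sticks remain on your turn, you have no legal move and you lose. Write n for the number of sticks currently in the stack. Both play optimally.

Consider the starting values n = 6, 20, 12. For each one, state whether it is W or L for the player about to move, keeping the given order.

Work bottom-up. With no move the player to move loses. Otherwise the position is W if at least one move leads to an L position for the opponent, and L if every move leads to a W.
n=0: no move → L
n=1: no move → L
n=2: no move → L
n=3: no move → L
n=4: no move → L
n=5: →0(L), so W
n=6: →1(L), so W
n=7: →2(L), so W
n=8: →3(L), so W
n=9: →4(L), so W
n=10: →3(L), so W
n=11: →4(L), so W
n=12: →7(W), 5(W) — all W, so L
n=13: →8(W), 6(W) — all W, so L
n=14: →9(W), 7(W) — all W, so L
n=15: →10(W), 8(W) — all W, so L
n=16: →11(W), 9(W) — all W, so L
n=17: →12(L), so W
n=18: →13(L), so W
n=19: →14(L), so W
n=20: →15(L), so W

6: W, 20: W, 12: L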